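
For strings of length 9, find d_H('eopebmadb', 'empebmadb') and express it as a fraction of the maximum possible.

Differing positions: 2. Hamming distance = 1. The maximum possible Hamming distance for length-9 strings is 9, so d_H/9 = 1/9 ≈ 0.1111.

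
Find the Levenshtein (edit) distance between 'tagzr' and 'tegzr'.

Let D[i][j] be the edit distance between the first i characters of 'tagzr' and the first j characters of 'tegzr', with D[i][0] = i, D[0][j] = j, and D[i][j] = D[i-1][j-1] if the characters match, else 1 + min(D[i-1][j], D[i][j-1], D[i-1][j-1]). Filling the table (rows: prefixes of 'tagzr', columns: prefixes of 'tegzr'):
     ε  t  e  g  z  r
  ε  0  1  2  3  4  5
  t  1  0  1  2  3  4
  a  2  1  1  2  3  4
  g  3  2  2  1  2  3
  z  4  3  3  2  1  2
  r  5  4  4  3  2  1
The bottom-right entry gives D[5][5] = 1, so no sequence of fewer than 1 edit works. Backtracking through the table gives one optimal edit sequence (1 edit):
  tagzr → tegzr (sub a→e @2)
Edit distance = 1.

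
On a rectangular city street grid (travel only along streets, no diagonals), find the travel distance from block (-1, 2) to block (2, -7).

Σ|x_i - y_i| = |-1 - 2| + |2 - (-7)| = 3 + 9 = 12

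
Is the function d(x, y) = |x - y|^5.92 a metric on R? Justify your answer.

No. d(x,y) = |x-y|^5.92 fails the triangle inequality since p = 5.92 > 1. Counterexample: x = -3, y = 1, z = 12. d(x,z) = |-3 - 12|^5.92 = 15^5.92 ≈ 9171919.9065, but d(x,y) + d(y,z) = 4^5.92 + 11^5.92 ≈ 3666.0227 + 1462327.6646 = 1465993.6873. Since 9171919.9065 > 1465993.6873, the triangle inequality is violated.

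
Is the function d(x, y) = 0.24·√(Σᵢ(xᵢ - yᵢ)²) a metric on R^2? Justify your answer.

Yes. The L2 (Euclidean) norm induces a metric on R^2, and multiplying a metric by a positive constant 0.24 > 0 preserves all four axioms: non-negativity (0.24·||x-y|| ≥ 0), identity (0.24·||x-y|| = 0 ⟺ ||x-y|| = 0 ⟺ x = y), symmetry (||x-y|| = ||y-x||), and the triangle inequality (0.24·||x-z|| ≤ 0.24·||x-y|| + 0.24·||y-z||). So d is a metric.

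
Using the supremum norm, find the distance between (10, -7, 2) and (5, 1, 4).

max(|x_i - y_i|) = max(|10 - 5|, |-7 - 1|, |2 - 4|) = max(5, 8, 2) = 8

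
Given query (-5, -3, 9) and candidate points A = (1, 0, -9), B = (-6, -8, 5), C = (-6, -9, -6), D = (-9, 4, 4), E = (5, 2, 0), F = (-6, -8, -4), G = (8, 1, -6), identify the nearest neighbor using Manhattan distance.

Distances: d(A) = 27, d(B) = 10, d(C) = 22, d(D) = 16, d(E) = 24, d(F) = 19, d(G) = 32. Nearest: B = (-6, -8, 5) with distance 10.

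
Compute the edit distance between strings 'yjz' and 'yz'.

Let D[i][j] be the edit distance between the first i characters of 'yjz' and the first j characters of 'yz', with D[i][0] = i, D[0][j] = j, and D[i][j] = D[i-1][j-1] if the characters match, else 1 + min(D[i-1][j], D[i][j-1], D[i-1][j-1]). Filling the table (rows: prefixes of 'yjz', columns: prefixes of 'yz'):
     ε  y  z
  ε  0  1  2
  y  1  0  1
  j  2  1  1
  z  3  2  1
The bottom-right entry gives D[3][2] = 1, so no sequence of fewer than 1 edit works. Backtracking through the table gives one optimal edit sequence (1 edit):
  yjz → yz (del j @2)
Edit distance = 1.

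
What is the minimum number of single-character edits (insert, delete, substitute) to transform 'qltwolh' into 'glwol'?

Let D[i][j] be the edit distance between the first i characters of 'qltwolh' and the first j characters of 'glwol', with D[i][0] = i, D[0][j] = j, and D[i][j] = D[i-1][j-1] if the characters match, else 1 + min(D[i-1][j], D[i][j-1], D[i-1][j-1]). Filling the table (rows: prefixes of 'qltwolh', columns: prefixes of 'glwol'):
     ε  g  l  w  o  l
  ε  0  1  2  3  4  5
  q  1  1  2  3  4  5
  l  2  2  1  2  3  4
  t  3  3  2  2  3  4
  w  4  4  3  2  3  4
  o  5  5  4  3  2  3
  l  6  6  5  4  3  2
  h  7  7  6  5  4  3
The bottom-right entry gives D[7][5] = 3, so no sequence of fewer than 3 edits works. Backtracking through the table gives one optimal edit sequence (3 edits):
  qltwolh → gltwolh (sub q→g @1)
  gltwolh → glwolh (del t @3)
  glwolh → glwol (del h @6)
Edit distance = 3.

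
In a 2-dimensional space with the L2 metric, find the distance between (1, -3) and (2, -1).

(Σ|x_i - y_i|^2)^(1/2) = (|1 - 2|^2 + |-3 - (-1)|^2)^(1/2)
= (1^2 + 2^2)^(1/2) = (1 + 4)^(1/2) = (5)^(1/2) ≈ 2.2361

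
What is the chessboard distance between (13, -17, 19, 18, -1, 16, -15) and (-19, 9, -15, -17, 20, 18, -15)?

max(|x_i - y_i|) = max(|13 - (-19)|, |-17 - 9|, |19 - (-15)|, |18 - (-17)|, |-1 - 20|, |16 - 18|, |-15 - (-15)|) = max(32, 26, 34, 35, 21, 2, 0) = 35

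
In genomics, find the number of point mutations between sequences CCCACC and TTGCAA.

Differing positions: 1, 2, 3, 4, 5, 6. Hamming distance = 6.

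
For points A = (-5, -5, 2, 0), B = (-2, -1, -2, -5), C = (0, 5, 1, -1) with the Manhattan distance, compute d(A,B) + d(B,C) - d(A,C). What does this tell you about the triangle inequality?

d(A,B) = 3 + 4 + 4 + 5 = 16, d(B,C) = 2 + 6 + 3 + 4 = 15, d(A,C) = 5 + 10 + 1 + 1 = 17.
d(A,B) + d(B,C) - d(A,C) = 16 + 15 - 17 = 31 - 17 = 14. This is ≥ 0, so the triangle inequality holds for these points.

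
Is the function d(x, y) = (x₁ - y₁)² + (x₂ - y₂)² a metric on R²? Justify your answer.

No. The squared Euclidean distance fails the triangle inequality. Counterexample: x = (0, 0), y = (5, 3), z = (10, 6). d(x,z) = 10² + 6² = 136, but d(x,y) + d(y,z) = (5² + 3²) + (5² + 3²) = 34 + 34 = 68. Since 136 > 68, the triangle inequality is violated. (Note: √d, the ordinary Euclidean distance, IS a metric.)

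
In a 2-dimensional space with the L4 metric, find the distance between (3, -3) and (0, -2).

(Σ|x_i - y_i|^4)^(1/4) = (|3 - 0|^4 + |-3 - (-2)|^4)^(1/4)
= (3^4 + 1^4)^(1/4) = (81 + 1)^(1/4) = (82)^(1/4) ≈ 3.0092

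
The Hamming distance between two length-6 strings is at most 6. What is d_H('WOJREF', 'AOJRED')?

Differing positions: 1, 6. Hamming distance = 2. The maximum possible Hamming distance for length-6 strings is 6, so d_H/6 = 2/6 ≈ 0.3333.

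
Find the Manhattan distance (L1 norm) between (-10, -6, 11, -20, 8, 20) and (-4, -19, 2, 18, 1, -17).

Σ|x_i - y_i| = |-10 - (-4)| + |-6 - (-19)| + |11 - 2| + |-20 - 18| + |8 - 1| + |20 - (-17)| = 6 + 13 + 9 + 38 + 7 + 37 = 110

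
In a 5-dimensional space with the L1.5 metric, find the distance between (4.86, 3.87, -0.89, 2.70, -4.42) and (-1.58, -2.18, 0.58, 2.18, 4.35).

(Σ|x_i - y_i|^1.5)^(1/1.5) = (|4.86 - (-1.58)|^1.5 + |3.87 - (-2.18)|^1.5 + |-0.89 - 0.58|^1.5 + |2.7 - 2.18|^1.5 + |-4.42 - 4.35|^1.5)^(1/1.5)
= (6.44^1.5 + 6.05^1.5 + 1.47^1.5 + 0.52^1.5 + 8.77^1.5)^(1/1.5) ≈ (16.3429 + 14.881 + 1.7823 + 0.375 + 25.9716)^(1/1.5) = (59.3528)^(1/1.5) ≈ 15.2158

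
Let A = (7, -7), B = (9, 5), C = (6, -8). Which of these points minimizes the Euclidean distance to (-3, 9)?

Distances: d(A) ≈ 18.868, d(B) ≈ 12.6491, d(C) ≈ 19.2354. Nearest: B = (9, 5) with distance 12.6491.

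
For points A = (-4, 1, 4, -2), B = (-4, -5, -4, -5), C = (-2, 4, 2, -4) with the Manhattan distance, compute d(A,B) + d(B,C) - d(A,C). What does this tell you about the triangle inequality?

d(A,B) = 0 + 6 + 8 + 3 = 17, d(B,C) = 2 + 9 + 6 + 1 = 18, d(A,C) = 2 + 3 + 2 + 2 = 9.
d(A,B) + d(B,C) - d(A,C) = 17 + 18 - 9 = 35 - 9 = 26. This is ≥ 0, so the triangle inequality holds for these points.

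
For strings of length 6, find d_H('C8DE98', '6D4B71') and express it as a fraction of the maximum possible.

Differing positions: 1, 2, 3, 4, 5, 6. Hamming distance = 6. The maximum possible Hamming distance for length-6 strings is 6, so d_H/6 = 6/6 = 1.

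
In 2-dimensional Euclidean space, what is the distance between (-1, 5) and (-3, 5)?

√(Σ(x_i - y_i)²) = √((-1 - (-3))² + (5 - 5)²)
= √(2² + 0²) = √(4 + 0) = √4 = 2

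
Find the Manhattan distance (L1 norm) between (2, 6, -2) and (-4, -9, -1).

Σ|x_i - y_i| = |2 - (-4)| + |6 - (-9)| + |-2 - (-1)| = 6 + 15 + 1 = 22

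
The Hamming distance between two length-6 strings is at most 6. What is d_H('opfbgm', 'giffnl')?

Differing positions: 1, 2, 4, 5, 6. Hamming distance = 5. The maximum possible Hamming distance for length-6 strings is 6, so d_H/6 = 5/6 ≈ 0.8333.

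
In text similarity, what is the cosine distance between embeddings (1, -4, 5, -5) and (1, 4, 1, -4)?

With u = (1, -4, 5, -5), v = (1, 4, 1, -4):
u·v = 1·1 + (-4)·4 + 5·1 + (-5)·(-4) = 1 + (-16) + 5 + 20 = 10.
|u| = √(1² + (-4)² + 5² + (-5)²) = √67, |v| = √(1² + 4² + 1² + (-4)²) = √34, so |u||v| = √(67·34) = √2278.
cos θ = (u·v)/(|u||v|) = 10/√2278 ≈ 0.2095
Cosine distance = 1 - cos θ ≈ 1 - 0.2095 = 0.7905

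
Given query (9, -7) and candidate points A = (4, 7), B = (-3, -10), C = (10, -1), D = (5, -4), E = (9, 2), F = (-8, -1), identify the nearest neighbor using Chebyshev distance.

Distances: d(A) = 14, d(B) = 12, d(C) = 6, d(D) = 4, d(E) = 9, d(F) = 17. Nearest: D = (5, -4) with distance 4.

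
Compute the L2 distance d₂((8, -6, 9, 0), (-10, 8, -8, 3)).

√(Σ(x_i - y_i)²) = √((8 - (-10))² + (-6 - 8)² + (9 - (-8))² + (0 - 3)²)
= √(18² + (-14)² + 17² + (-3)²) = √(324 + 196 + 289 + 9) = √818 ≈ 28.6007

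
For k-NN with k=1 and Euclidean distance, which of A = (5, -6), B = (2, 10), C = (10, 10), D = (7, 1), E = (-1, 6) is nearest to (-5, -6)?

Distances: d(A) = 10, d(B) ≈ 17.4642, d(C) ≈ 21.9317, d(D) ≈ 13.8924, d(E) ≈ 12.6491. Nearest: A = (5, -6) with distance 10.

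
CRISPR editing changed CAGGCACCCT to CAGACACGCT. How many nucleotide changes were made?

Differing positions: 4, 8. Hamming distance = 2.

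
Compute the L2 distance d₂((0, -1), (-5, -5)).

√(Σ(x_i - y_i)²) = √((0 - (-5))² + (-1 - (-5))²)
= √(5² + 4²) = √(25 + 16) = √41 ≈ 6.4031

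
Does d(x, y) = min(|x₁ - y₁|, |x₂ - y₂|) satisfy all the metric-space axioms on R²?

No. d fails identity of indiscernibles: take x = (5, 0) and y = (5, 5). Then d(x,y) = min(|5 - 5|, |0 - 5|) = min(0, 5) = 0, yet x ≠ y.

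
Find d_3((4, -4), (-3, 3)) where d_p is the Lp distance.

(Σ|x_i - y_i|^3)^(1/3) = (|4 - (-3)|^3 + |-4 - 3|^3)^(1/3)
= (7^3 + 7^3)^(1/3) = (343 + 343)^(1/3) = (686)^(1/3) ≈ 8.8194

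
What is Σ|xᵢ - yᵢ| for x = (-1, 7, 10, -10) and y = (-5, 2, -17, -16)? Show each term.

Σ|x_i - y_i| = |-1 - (-5)| + |7 - 2| + |10 - (-17)| + |-10 - (-16)| = 4 + 5 + 27 + 6 = 42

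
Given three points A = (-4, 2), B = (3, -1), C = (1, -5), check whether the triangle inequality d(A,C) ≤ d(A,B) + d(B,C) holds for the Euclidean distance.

d(A,B) = √(7² + 3²) = √58 ≈ 7.6158, d(B,C) = √(2² + 4²) = √20 ≈ 4.4721, d(A,C) = √(5² + 7²) = √74 ≈ 8.6023.
d(A,C) ≈ 8.6023 ≤ 7.6158 + 4.4721 = 12.0879. Triangle inequality is satisfied.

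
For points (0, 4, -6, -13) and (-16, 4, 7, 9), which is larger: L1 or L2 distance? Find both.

L1 = |0 - (-16)| + |4 - 4| + |-6 - 7| + |-13 - 9| = 16 + 0 + 13 + 22 = 51
L2 = √(16² + 0² + 13² + 22²) = √909 ≈ 30.1496
L1 ≥ L2 always (equality iff movement is along one axis); L1 > L2 here.
Ratio L1/L2 = 51/√909 ≈ 1.6916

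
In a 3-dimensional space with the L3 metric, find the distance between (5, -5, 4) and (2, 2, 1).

(Σ|x_i - y_i|^3)^(1/3) = (|5 - 2|^3 + |-5 - 2|^3 + |4 - 1|^3)^(1/3)
= (3^3 + 7^3 + 3^3)^(1/3) = (27 + 343 + 27)^(1/3) = (397)^(1/3) ≈ 7.3496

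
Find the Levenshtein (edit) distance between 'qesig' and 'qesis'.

Let D[i][j] be the edit distance between the first i characters of 'qesig' and the first j characters of 'qesis', with D[i][0] = i, D[0][j] = j, and D[i][j] = D[i-1][j-1] if the characters match, else 1 + min(D[i-1][j], D[i][j-1], D[i-1][j-1]). Filling the table (rows: prefixes of 'qesig', columns: prefixes of 'qesis'):
     ε  q  e  s  i  s
  ε  0  1  2  3  4  5
  q  1  0  1  2  3  4
  e  2  1  0  1  2  3
  s  3  2  1  0  1  2
  i  4  3  2  1  0  1
  g  5  4  3  2  1  1
The bottom-right entry gives D[5][5] = 1, so no sequence of fewer than 1 edit works. Backtracking through the table gives one optimal edit sequence (1 edit):
  qesig → qesis (sub g→s @5)
Edit distance = 1.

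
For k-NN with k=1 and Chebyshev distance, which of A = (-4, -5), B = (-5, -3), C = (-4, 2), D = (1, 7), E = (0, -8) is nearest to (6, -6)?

Distances: d(A) = 10, d(B) = 11, d(C) = 10, d(D) = 13, d(E) = 6. Nearest: E = (0, -8) with distance 6.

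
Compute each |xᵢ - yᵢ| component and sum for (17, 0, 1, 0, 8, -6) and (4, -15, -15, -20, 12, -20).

Σ|x_i - y_i| = |17 - 4| + |0 - (-15)| + |1 - (-15)| + |0 - (-20)| + |8 - 12| + |-6 - (-20)| = 13 + 15 + 16 + 20 + 4 + 14 = 82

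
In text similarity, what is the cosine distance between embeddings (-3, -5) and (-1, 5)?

With u = (-3, -5), v = (-1, 5):
u·v = (-3)·(-1) + (-5)·5 = 3 + (-25) = -22.
|u| = √((-3)² + (-5)²) = √34, |v| = √((-1)² + 5²) = √26, so |u||v| = √(34·26) = √884.
cos θ = (u·v)/(|u||v|) = -22/√884 ≈ -0.7399
Cosine distance = 1 - cos θ ≈ 1 - (-0.7399) = 1.7399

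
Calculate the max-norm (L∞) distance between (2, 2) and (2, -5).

max(|x_i - y_i|) = max(|2 - 2|, |2 - (-5)|) = max(0, 7) = 7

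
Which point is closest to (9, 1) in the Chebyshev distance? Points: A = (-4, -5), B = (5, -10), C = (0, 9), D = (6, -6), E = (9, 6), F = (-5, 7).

Distances: d(A) = 13, d(B) = 11, d(C) = 9, d(D) = 7, d(E) = 5, d(F) = 14. Nearest: E = (9, 6) with distance 5.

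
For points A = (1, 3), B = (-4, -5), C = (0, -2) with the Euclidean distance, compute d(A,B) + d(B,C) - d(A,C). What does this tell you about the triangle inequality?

d(A,B) = √(5² + 8²) = √89 ≈ 9.434, d(B,C) = √(4² + 3²) = √25 = 5, d(A,C) = √(1² + 5²) = √26 ≈ 5.099.
d(A,B) + d(B,C) - d(A,C) = 9.434 + 5 - 5.099 = 14.434 - 5.099 = 9.335 (to 4 decimal places). This is ≥ 0, so the triangle inequality holds for these points.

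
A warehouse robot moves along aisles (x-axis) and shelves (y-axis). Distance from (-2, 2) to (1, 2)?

Σ|x_i - y_i| = |-2 - 1| + |2 - 2| = 3 + 0 = 3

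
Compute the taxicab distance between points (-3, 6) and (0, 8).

Σ|x_i - y_i| = |-3 - 0| + |6 - 8| = 3 + 2 = 5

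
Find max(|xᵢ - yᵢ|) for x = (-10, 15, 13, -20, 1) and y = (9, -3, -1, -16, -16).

max(|x_i - y_i|) = max(|-10 - 9|, |15 - (-3)|, |13 - (-1)|, |-20 - (-16)|, |1 - (-16)|) = max(19, 18, 14, 4, 17) = 19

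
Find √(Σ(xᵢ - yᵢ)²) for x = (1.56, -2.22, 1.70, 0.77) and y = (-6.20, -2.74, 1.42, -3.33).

√(Σ(x_i - y_i)²) = √((1.56 - (-6.2))² + (-2.22 - (-2.74))² + (1.7 - 1.42)² + (0.77 - (-3.33))²)
= √(7.76² + 0.52² + 0.28² + 4.1²) = √(60.2176 + 0.2704 + 0.0784 + 16.81) = √77.3764 ≈ 8.7964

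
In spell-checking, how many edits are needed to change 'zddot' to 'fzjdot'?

Let D[i][j] be the edit distance between the first i characters of 'zddot' and the first j characters of 'fzjdot', with D[i][0] = i, D[0][j] = j, and D[i][j] = D[i-1][j-1] if the characters match, else 1 + min(D[i-1][j], D[i][j-1], D[i-1][j-1]). Filling the table (rows: prefixes of 'zddot', columns: prefixes of 'fzjdot'):
     ε  f  z  j  d  o  t
  ε  0  1  2  3  4  5  6
  z  1  1  1  2  3  4  5
  d  2  2  2  2  2  3  4
  d  3  3  3  3  2  3  4
  o  4  4  4  4  3  2  3
  t  5  5  5  5  4  3  2
The bottom-right entry gives D[5][6] = 2, so no sequence of fewer than 2 edits works. Backtracking through the table gives one optimal edit sequence (2 edits):
  zddot → fzddot (ins f @1)
  fzddot → fzjdot (sub d→j @3)
Edit distance = 2.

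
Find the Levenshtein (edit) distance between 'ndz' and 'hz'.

Let D[i][j] be the edit distance between the first i characters of 'ndz' and the first j characters of 'hz', with D[i][0] = i, D[0][j] = j, and D[i][j] = D[i-1][j-1] if the characters match, else 1 + min(D[i-1][j], D[i][j-1], D[i-1][j-1]). Filling the table (rows: prefixes of 'ndz', columns: prefixes of 'hz'):
     ε  h  z
  ε  0  1  2
  n  1  1  2
  d  2  2  2
  z  3  3  2
The bottom-right entry gives D[3][2] = 2, so no sequence of fewer than 2 edits works. Backtracking through the table gives one optimal edit sequence (2 edits):
  ndz → dz (del n @1)
  dz → hz (sub d→h @1)
Edit distance = 2.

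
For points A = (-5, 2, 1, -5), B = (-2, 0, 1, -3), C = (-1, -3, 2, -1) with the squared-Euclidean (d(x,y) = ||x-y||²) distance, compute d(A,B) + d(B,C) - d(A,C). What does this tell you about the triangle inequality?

d(A,B) = 3² + 2² + 0² + 2² = 17, d(B,C) = 1² + 3² + 1² + 2² = 15, d(A,C) = 4² + 5² + 1² + 4² = 58.
d(A,B) + d(B,C) - d(A,C) = 17 + 15 - 58 = 32 - 58 = -26. This is < 0, so the triangle inequality FAILS for these points (squared-Euclidean is not a metric).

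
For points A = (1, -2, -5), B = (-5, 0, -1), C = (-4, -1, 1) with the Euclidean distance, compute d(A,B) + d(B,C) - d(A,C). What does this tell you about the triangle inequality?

d(A,B) = √(6² + 2² + 4²) = √56 ≈ 7.4833, d(B,C) = √(1² + 1² + 2²) = √6 ≈ 2.4495, d(A,C) = √(5² + 1² + 6²) = √62 ≈ 7.874.
d(A,B) + d(B,C) - d(A,C) = 7.4833 + 2.4495 - 7.874 = 9.9328 - 7.874 = 2.0588 (to 4 decimal places). This is ≥ 0, so the triangle inequality holds for these points.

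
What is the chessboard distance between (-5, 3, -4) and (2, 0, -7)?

max(|x_i - y_i|) = max(|-5 - 2|, |3 - 0|, |-4 - (-7)|) = max(7, 3, 3) = 7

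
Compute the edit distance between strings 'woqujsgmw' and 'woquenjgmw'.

Let D[i][j] be the edit distance between the first i characters of 'woqujsgmw' and the first j characters of 'woquenjgmw', with D[i][0] = i, D[0][j] = j, and D[i][j] = D[i-1][j-1] if the characters match, else 1 + min(D[i-1][j], D[i][j-1], D[i-1][j-1]). Filling the table (rows: prefixes of 'woqujsgmw', columns: prefixes of 'woquenjgmw'):
     ε  w  o  q  u  e  n  j  g  m  w
  ε  0  1  2  3  4  5  6  7  8  9 10
  w  1  0  1  2  3  4  5  6  7  8  9
  o  2  1  0  1  2  3  4  5  6  7  8
  q  3  2  1  0  1  2  3  4  5  6  7
  u  4  3  2  1  0  1  2  3  4  5  6
  j  5  4  3  2  1  1  2  2  3  4  5
  s  6  5  4  3  2  2  2  3  3  4  5
  g  7  6  5  4  3  3  3  3  3  4  5
  m  8  7  6  5  4  4  4  4  4  3  4
  w  9  8  7  6  5  5  5  5  5  4  3
The bottom-right entry gives D[9][10] = 3, so no sequence of fewer than 3 edits works. Backtracking through the table gives one optimal edit sequence (3 edits):
  woqujsgmw → woquejsgmw (ins e @5)
  woquejsgmw → woquensgmw (sub j→n @6)
  woquensgmw → woquenjgmw (sub s→j @7)
Edit distance = 3.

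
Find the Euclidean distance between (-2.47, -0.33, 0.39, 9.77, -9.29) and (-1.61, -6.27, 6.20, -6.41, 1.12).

√(Σ(x_i - y_i)²) = √((-2.47 - (-1.61))² + (-0.33 - (-6.27))² + (0.39 - 6.2)² + (9.77 - (-6.41))² + (-9.29 - 1.12)²)
= √((-0.86)² + 5.94² + (-5.81)² + 16.18² + (-10.41)²) = √(0.7396 + 35.2836 + 33.7561 + 261.7924 + 108.3681) = √439.9398 ≈ 20.9747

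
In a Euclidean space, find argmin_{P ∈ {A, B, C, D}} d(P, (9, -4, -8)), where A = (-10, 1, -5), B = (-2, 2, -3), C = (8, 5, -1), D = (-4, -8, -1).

Distances: d(A) ≈ 19.8746, d(B) ≈ 13.4907, d(C) ≈ 11.4455, d(D) ≈ 15.2971. Nearest: C = (8, 5, -1) with distance 11.4455.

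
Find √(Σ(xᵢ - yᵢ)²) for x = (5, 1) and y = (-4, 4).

√(Σ(x_i - y_i)²) = √((5 - (-4))² + (1 - 4)²)
= √(9² + (-3)²) = √(81 + 9) = √90 ≈ 9.4868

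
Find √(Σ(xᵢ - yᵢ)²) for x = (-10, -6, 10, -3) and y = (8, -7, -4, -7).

√(Σ(x_i - y_i)²) = √((-10 - 8)² + (-6 - (-7))² + (10 - (-4))² + (-3 - (-7))²)
= √((-18)² + 1² + 14² + 4²) = √(324 + 1 + 196 + 16) = √537 ≈ 23.1733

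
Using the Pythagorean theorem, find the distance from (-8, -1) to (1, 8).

√(Σ(x_i - y_i)²) = √((-8 - 1)² + (-1 - 8)²)
= √((-9)² + (-9)²) = √(81 + 81) = √162 ≈ 12.7279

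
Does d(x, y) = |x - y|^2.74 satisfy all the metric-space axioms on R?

No. d(x,y) = |x-y|^2.74 fails the triangle inequality since p = 2.74 > 1. Counterexample: x = -1, y = 4, z = 14. d(x,z) = |-1 - 14|^2.74 = 15^2.74 ≈ 1669.1296, but d(x,y) + d(y,z) = 5^2.74 + 10^2.74 ≈ 82.2579 + 549.5409 = 631.7988. Since 1669.1296 > 631.7988, the triangle inequality is violated.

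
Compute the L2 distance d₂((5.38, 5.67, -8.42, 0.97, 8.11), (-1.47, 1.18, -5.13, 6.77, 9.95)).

√(Σ(x_i - y_i)²) = √((5.38 - (-1.47))² + (5.67 - 1.18)² + (-8.42 - (-5.13))² + (0.97 - 6.77)² + (8.11 - 9.95)²)
= √(6.85² + 4.49² + (-3.29)² + (-5.8)² + (-1.84)²) = √(46.9225 + 20.1601 + 10.8241 + 33.64 + 3.3856) = √114.9323 ≈ 10.7206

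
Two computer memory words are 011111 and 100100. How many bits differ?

Differing positions: 1, 2, 3, 5, 6. Hamming distance = 5.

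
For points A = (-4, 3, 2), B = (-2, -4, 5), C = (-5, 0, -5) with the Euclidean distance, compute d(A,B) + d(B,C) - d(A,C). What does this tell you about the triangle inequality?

d(A,B) = √(2² + 7² + 3²) = √62 ≈ 7.874, d(B,C) = √(3² + 4² + 10²) = √125 ≈ 11.1803, d(A,C) = √(1² + 3² + 7²) = √59 ≈ 7.6811.
d(A,B) + d(B,C) - d(A,C) = 7.874 + 11.1803 - 7.6811 = 19.0543 - 7.6811 = 11.3732 (to 4 decimal places). This is ≥ 0, so the triangle inequality holds for these points.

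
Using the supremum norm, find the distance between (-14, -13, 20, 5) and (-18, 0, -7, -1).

max(|x_i - y_i|) = max(|-14 - (-18)|, |-13 - 0|, |20 - (-7)|, |5 - (-1)|) = max(4, 13, 27, 6) = 27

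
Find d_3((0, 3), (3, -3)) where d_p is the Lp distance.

(Σ|x_i - y_i|^3)^(1/3) = (|0 - 3|^3 + |3 - (-3)|^3)^(1/3)
= (3^3 + 6^3)^(1/3) = (27 + 216)^(1/3) = (243)^(1/3) ≈ 6.2403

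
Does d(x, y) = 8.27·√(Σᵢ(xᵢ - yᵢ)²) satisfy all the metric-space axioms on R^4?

Yes. The L2 (Euclidean) norm induces a metric on R^4, and multiplying a metric by a positive constant 8.27 > 0 preserves all four axioms: non-negativity (8.27·||x-y|| ≥ 0), identity (8.27·||x-y|| = 0 ⟺ ||x-y|| = 0 ⟺ x = y), symmetry (||x-y|| = ||y-x||), and the triangle inequality (8.27·||x-z|| ≤ 8.27·||x-y|| + 8.27·||y-z||). So d is a metric.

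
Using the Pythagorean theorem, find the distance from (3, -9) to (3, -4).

√(Σ(x_i - y_i)²) = √((3 - 3)² + (-9 - (-4))²)
= √(0² + (-5)²) = √(0 + 25) = √25 = 5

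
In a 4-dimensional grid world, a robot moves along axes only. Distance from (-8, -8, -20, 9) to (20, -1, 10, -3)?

Σ|x_i - y_i| = |-8 - 20| + |-8 - (-1)| + |-20 - 10| + |9 - (-3)| = 28 + 7 + 30 + 12 = 77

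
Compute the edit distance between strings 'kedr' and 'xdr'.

Let D[i][j] be the edit distance between the first i characters of 'kedr' and the first j characters of 'xdr', with D[i][0] = i, D[0][j] = j, and D[i][j] = D[i-1][j-1] if the characters match, else 1 + min(D[i-1][j], D[i][j-1], D[i-1][j-1]). Filling the table (rows: prefixes of 'kedr', columns: prefixes of 'xdr'):
     ε  x  d  r
  ε  0  1  2  3
  k  1  1  2  3
  e  2  2  2  3
  d  3  3  2  3
  r  4  4  3  2
The bottom-right entry gives D[4][3] = 2, so no sequence of fewer than 2 edits works. Backtracking through the table gives one optimal edit sequence (2 edits):
  kedr → edr (del k @1)
  edr → xdr (sub e→x @1)
Edit distance = 2.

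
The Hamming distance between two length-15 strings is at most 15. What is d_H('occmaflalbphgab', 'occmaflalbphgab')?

Differing positions: none. Hamming distance = 0. The maximum possible Hamming distance for length-15 strings is 15, so d_H/15 = 0/15 = 0.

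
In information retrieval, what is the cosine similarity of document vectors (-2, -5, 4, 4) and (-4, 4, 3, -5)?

With u = (-2, -5, 4, 4), v = (-4, 4, 3, -5):
u·v = (-2)·(-4) + (-5)·4 + 4·3 + 4·(-5) = 8 + (-20) + 12 + (-20) = -20.
|u| = √((-2)² + (-5)² + 4² + 4²) = √61, |v| = √((-4)² + 4² + 3² + (-5)²) = √66, so |u||v| = √(61·66) = √4026.
cos θ = (u·v)/(|u||v|) = -20/√4026 ≈ -0.3152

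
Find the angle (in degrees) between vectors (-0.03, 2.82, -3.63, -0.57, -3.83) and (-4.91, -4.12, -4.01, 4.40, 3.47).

With u = (-0.03, 2.82, -3.63, -0.57, -3.83), v = (-4.91, -4.12, -4.01, 4.40, 3.47):
u·v = (-0.03)·(-4.91) + 2.82·(-4.12) + (-3.63)·(-4.01) + (-0.57)·4.4 + (-3.83)·3.47 = 0.1473 + (-11.6184) + 14.5563 + (-2.508) + (-13.2901) = -12.7129.
|u| = √((-0.03)² + 2.82² + (-3.63)² + (-0.57)² + (-3.83)²) = √(0.0009 + 7.9524 + 13.1769 + 0.3249 + 14.6689) = √36.124, |v| = √((-4.91)² + (-4.12)² + (-4.01)² + 4.4² + 3.47²) = √(24.1081 + 16.9744 + 16.0801 + 19.36 + 12.0409) = √88.5635.
cos θ = (u·v)/(|u||v|) = -12.7129/(√36.124·√88.5635) ≈ -0.22476
θ = arccos(-0.22476) ≈ 102.99°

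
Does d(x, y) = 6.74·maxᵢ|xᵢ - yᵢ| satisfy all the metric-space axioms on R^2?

Yes. The L∞ (Chebyshev) norm induces a metric on R^2, and multiplying a metric by a positive constant 6.74 > 0 preserves all four axioms: non-negativity (6.74·||x-y|| ≥ 0), identity (6.74·||x-y|| = 0 ⟺ ||x-y|| = 0 ⟺ x = y), symmetry (||x-y|| = ||y-x||), and the triangle inequality (6.74·||x-z|| ≤ 6.74·||x-y|| + 6.74·||y-z||). So d is a metric.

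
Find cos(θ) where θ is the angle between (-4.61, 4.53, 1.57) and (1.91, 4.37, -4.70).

With u = (-4.61, 4.53, 1.57), v = (1.91, 4.37, -4.70):
u·v = (-4.61)·1.91 + 4.53·4.37 + 1.57·(-4.7) = (-8.8051) + 19.7961 + (-7.379) = 3.612.
|u| = √((-4.61)² + 4.53² + 1.57²) = √(21.2521 + 20.5209 + 2.4649) = √44.2379, |v| = √(1.91² + 4.37² + (-4.7)²) = √(3.6481 + 19.0969 + 22.09) = √44.835.
cos θ = (u·v)/(|u||v|) = 3.612/(√44.2379·√44.835) ≈ 0.0811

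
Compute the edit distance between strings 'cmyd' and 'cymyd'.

Let D[i][j] be the edit distance between the first i characters of 'cmyd' and the first j characters of 'cymyd', with D[i][0] = i, D[0][j] = j, and D[i][j] = D[i-1][j-1] if the characters match, else 1 + min(D[i-1][j], D[i][j-1], D[i-1][j-1]). Filling the table (rows: prefixes of 'cmyd', columns: prefixes of 'cymyd'):
     ε  c  y  m  y  d
  ε  0  1  2  3  4  5
  c  1  0  1  2  3  4
  m  2  1  1  1  2  3
  y  3  2  1  2  1  2
  d  4  3  2  2  2  1
The bottom-right entry gives D[4][5] = 1, so no sequence of fewer than 1 edit works. Backtracking through the table gives one optimal edit sequence (1 edit):
  cmyd → cymyd (ins y @2)
Edit distance = 1.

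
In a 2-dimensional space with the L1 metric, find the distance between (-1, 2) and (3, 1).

Σ|x_i - y_i| = |-1 - 3| + |2 - 1| = 4 + 1 = 5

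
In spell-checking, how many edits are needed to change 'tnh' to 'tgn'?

Let D[i][j] be the edit distance between the first i characters of 'tnh' and the first j characters of 'tgn', with D[i][0] = i, D[0][j] = j, and D[i][j] = D[i-1][j-1] if the characters match, else 1 + min(D[i-1][j], D[i][j-1], D[i-1][j-1]). Filling the table (rows: prefixes of 'tnh', columns: prefixes of 'tgn'):
     ε  t  g  n
  ε  0  1  2  3
  t  1  0  1  2
  n  2  1  1  1
  h  3  2  2  2
The bottom-right entry gives D[3][3] = 2, so no sequence of fewer than 2 edits works. Backtracking through the table gives one optimal edit sequence (2 edits):
  tnh → tgh (sub n→g @2)
  tgh → tgn (sub h→n @3)
Edit distance = 2.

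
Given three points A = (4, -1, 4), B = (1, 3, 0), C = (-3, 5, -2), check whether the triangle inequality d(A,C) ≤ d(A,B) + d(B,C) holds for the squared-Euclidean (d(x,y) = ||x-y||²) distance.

d(A,B) = 3² + 4² + 4² = 41, d(B,C) = 4² + 2² + 2² = 24, d(A,C) = 7² + 6² + 6² = 121.
d(A,C) = 121 > 41 + 24 = 65. Triangle inequality is VIOLATED. (Squared-Euclidean is not a metric — this is a counterexample.)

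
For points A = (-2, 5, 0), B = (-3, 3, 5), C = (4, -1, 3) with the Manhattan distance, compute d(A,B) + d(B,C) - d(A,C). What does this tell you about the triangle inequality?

d(A,B) = 1 + 2 + 5 = 8, d(B,C) = 7 + 4 + 2 = 13, d(A,C) = 6 + 6 + 3 = 15.
d(A,B) + d(B,C) - d(A,C) = 8 + 13 - 15 = 21 - 15 = 6. This is ≥ 0, so the triangle inequality holds for these points.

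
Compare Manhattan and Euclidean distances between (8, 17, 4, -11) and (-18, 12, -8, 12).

L1 = |8 - (-18)| + |17 - 12| + |4 - (-8)| + |-11 - 12| = 26 + 5 + 12 + 23 = 66
L2 = √(26² + 5² + 12² + 23²) = √1374 ≈ 37.0675
L1 ≥ L2 always (equality iff movement is along one axis); L1 > L2 here.
Ratio L1/L2 = 66/√1374 ≈ 1.7805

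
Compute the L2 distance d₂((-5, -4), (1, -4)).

√(Σ(x_i - y_i)²) = √((-5 - 1)² + (-4 - (-4))²)
= √((-6)² + 0²) = √(36 + 0) = √36 = 6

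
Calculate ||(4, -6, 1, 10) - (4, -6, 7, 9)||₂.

√(Σ(x_i - y_i)²) = √((4 - 4)² + (-6 - (-6))² + (1 - 7)² + (10 - 9)²)
= √(0² + 0² + (-6)² + 1²) = √(0 + 0 + 36 + 1) = √37 ≈ 6.0828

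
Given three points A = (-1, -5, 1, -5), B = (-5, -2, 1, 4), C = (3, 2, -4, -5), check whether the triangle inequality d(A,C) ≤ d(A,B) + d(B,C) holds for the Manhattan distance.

d(A,B) = 4 + 3 + 0 + 9 = 16, d(B,C) = 8 + 4 + 5 + 9 = 26, d(A,C) = 4 + 7 + 5 + 0 = 16.
d(A,C) = 16 ≤ 16 + 26 = 42. Triangle inequality is satisfied.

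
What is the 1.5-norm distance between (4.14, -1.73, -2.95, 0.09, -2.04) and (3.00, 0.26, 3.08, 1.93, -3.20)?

(Σ|x_i - y_i|^1.5)^(1/1.5) = (|4.14 - 3|^1.5 + |-1.73 - 0.26|^1.5 + |-2.95 - 3.08|^1.5 + |0.09 - 1.93|^1.5 + |-2.04 - (-3.2)|^1.5)^(1/1.5)
= (1.14^1.5 + 1.99^1.5 + 6.03^1.5 + 1.84^1.5 + 1.16^1.5)^(1/1.5) ≈ (1.2172 + 2.8072 + 14.8073 + 2.4959 + 1.2494)^(1/1.5) = (22.577)^(1/1.5) ≈ 7.9881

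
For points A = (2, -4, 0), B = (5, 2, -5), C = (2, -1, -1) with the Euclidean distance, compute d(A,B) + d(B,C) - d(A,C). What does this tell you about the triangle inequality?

d(A,B) = √(3² + 6² + 5²) = √70 ≈ 8.3666, d(B,C) = √(3² + 3² + 4²) = √34 ≈ 5.831, d(A,C) = √(0² + 3² + 1²) = √10 ≈ 3.1623.
d(A,B) + d(B,C) - d(A,C) = 8.3666 + 5.831 - 3.1623 = 14.1976 - 3.1623 = 11.0353 (to 4 decimal places). This is ≥ 0, so the triangle inequality holds for these points.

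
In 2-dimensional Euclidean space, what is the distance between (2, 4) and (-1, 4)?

√(Σ(x_i - y_i)²) = √((2 - (-1))² + (4 - 4)²)
= √(3² + 0²) = √(9 + 0) = √9 = 3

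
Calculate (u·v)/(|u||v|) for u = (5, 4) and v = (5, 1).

With u = (5, 4), v = (5, 1):
u·v = 5·5 + 4·1 = 25 + 4 = 29.
|u| = √(5² + 4²) = √41, |v| = √(5² + 1²) = √26, so |u||v| = √(41·26) = √1066.
cos θ = (u·v)/(|u||v|) = 29/√1066 ≈ 0.8882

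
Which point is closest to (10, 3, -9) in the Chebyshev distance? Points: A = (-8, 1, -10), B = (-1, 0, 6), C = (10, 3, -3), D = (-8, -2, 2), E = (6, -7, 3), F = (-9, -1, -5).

Distances: d(A) = 18, d(B) = 15, d(C) = 6, d(D) = 18, d(E) = 12, d(F) = 19. Nearest: C = (10, 3, -3) with distance 6.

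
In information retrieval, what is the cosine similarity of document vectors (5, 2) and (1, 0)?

With u = (5, 2), v = (1, 0):
u·v = 5·1 + 2·0 = 5 + 0 = 5.
|u| = √(5² + 2²) = √29, |v| = √(1² + 0²) = √1, so |u||v| = √(29·1) = √29.
cos θ = (u·v)/(|u||v|) = 5/√29 ≈ 0.9285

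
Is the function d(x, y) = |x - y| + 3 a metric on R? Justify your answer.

No. d fails identity of indiscernibles (specifically d(x,x) = 0): d(5, 5) = |5 - 5| + 3 = 0 + 3 = 3 ≠ 0.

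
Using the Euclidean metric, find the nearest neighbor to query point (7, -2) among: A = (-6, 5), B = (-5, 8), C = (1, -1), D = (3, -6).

Distances: d(A) ≈ 14.7648, d(B) ≈ 15.6205, d(C) ≈ 6.0828, d(D) ≈ 5.6569. Nearest: D = (3, -6) with distance 5.6569.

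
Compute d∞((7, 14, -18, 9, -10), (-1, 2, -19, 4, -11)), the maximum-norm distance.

max(|x_i - y_i|) = max(|7 - (-1)|, |14 - 2|, |-18 - (-19)|, |9 - 4|, |-10 - (-11)|) = max(8, 12, 1, 5, 1) = 12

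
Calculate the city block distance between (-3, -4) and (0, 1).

Σ|x_i - y_i| = |-3 - 0| + |-4 - 1| = 3 + 5 = 8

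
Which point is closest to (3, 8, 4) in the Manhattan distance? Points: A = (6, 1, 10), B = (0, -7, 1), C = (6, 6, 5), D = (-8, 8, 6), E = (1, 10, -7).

Distances: d(A) = 16, d(B) = 21, d(C) = 6, d(D) = 13, d(E) = 15. Nearest: C = (6, 6, 5) with distance 6.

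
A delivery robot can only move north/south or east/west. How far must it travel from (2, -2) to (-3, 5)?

Σ|x_i - y_i| = |2 - (-3)| + |-2 - 5| = 5 + 7 = 12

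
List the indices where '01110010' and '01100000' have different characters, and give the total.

Differing positions: 4, 7. Hamming distance = 2.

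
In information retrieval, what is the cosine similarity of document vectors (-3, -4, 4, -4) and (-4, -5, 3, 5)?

With u = (-3, -4, 4, -4), v = (-4, -5, 3, 5):
u·v = (-3)·(-4) + (-4)·(-5) + 4·3 + (-4)·5 = 12 + 20 + 12 + (-20) = 24.
|u| = √((-3)² + (-4)² + 4² + (-4)²) = √57, |v| = √((-4)² + (-5)² + 3² + 5²) = √75, so |u||v| = √(57·75) = √4275.
cos θ = (u·v)/(|u||v|) = 24/√4275 ≈ 0.3671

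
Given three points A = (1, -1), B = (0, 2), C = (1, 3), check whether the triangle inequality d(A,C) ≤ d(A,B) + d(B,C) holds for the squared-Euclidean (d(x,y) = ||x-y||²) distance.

d(A,B) = 1² + 3² = 10, d(B,C) = 1² + 1² = 2, d(A,C) = 0² + 4² = 16.
d(A,C) = 16 > 10 + 2 = 12. Triangle inequality is VIOLATED. (Squared-Euclidean is not a metric — this is a counterexample.)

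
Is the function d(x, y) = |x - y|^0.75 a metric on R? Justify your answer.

Yes. With 0 < p = 0.75 ≤ 1, d(x,y) = |x-y|^0.75 is a metric on R. Non-negativity and symmetry are immediate; |x-y|^0.75 = 0 ⟺ |x-y| = 0 ⟺ x = y. For the triangle inequality, the function t ↦ t^0.75 is subadditive on [0,∞) when p ≤ 1, so |x-z|^0.75 ≤ (|x-y| + |y-z|)^0.75 ≤ |x-y|^0.75 + |y-z|^0.75.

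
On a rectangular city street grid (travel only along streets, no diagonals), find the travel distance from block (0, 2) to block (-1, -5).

Σ|x_i - y_i| = |0 - (-1)| + |2 - (-5)| = 1 + 7 = 8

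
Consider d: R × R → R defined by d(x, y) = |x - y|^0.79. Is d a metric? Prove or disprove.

Yes. With 0 < p = 0.79 ≤ 1, d(x,y) = |x-y|^0.79 is a metric on R. Non-negativity and symmetry are immediate; |x-y|^0.79 = 0 ⟺ |x-y| = 0 ⟺ x = y. For the triangle inequality, the function t ↦ t^0.79 is subadditive on [0,∞) when p ≤ 1, so |x-z|^0.79 ≤ (|x-y| + |y-z|)^0.79 ≤ |x-y|^0.79 + |y-z|^0.79.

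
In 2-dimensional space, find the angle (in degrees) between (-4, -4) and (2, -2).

With u = (-4, -4), v = (2, -2):
u·v = (-4)·2 + (-4)·(-2) = (-8) + 8 = 0.
|u| = √((-4)² + (-4)²) = √32, |v| = √(2² + (-2)²) = √8, so |u||v| = √(32·8) = √256 = 16.
cos θ = (u·v)/(|u||v|) = 0/16 = 0 (the vectors are orthogonal)
θ = arccos(0) = 90°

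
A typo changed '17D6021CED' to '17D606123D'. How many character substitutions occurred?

Differing positions: 6, 8, 9. Hamming distance = 3.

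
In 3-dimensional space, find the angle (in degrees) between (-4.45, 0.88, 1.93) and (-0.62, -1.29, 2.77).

With u = (-4.45, 0.88, 1.93), v = (-0.62, -1.29, 2.77):
u·v = (-4.45)·(-0.62) + 0.88·(-1.29) + 1.93·2.77 = 2.759 + (-1.1352) + 5.3461 = 6.9699.
|u| = √((-4.45)² + 0.88² + 1.93²) = √(19.8025 + 0.7744 + 3.7249) = √24.3018, |v| = √((-0.62)² + (-1.29)² + 2.77²) = √(0.3844 + 1.6641 + 7.6729) = √9.7214.
cos θ = (u·v)/(|u||v|) = 6.9699/(√24.3018·√9.7214) ≈ 0.453464
θ = arccos(0.453464) ≈ 63.03°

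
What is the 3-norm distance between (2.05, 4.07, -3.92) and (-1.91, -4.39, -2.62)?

(Σ|x_i - y_i|^3)^(1/3) = (|2.05 - (-1.91)|^3 + |4.07 - (-4.39)|^3 + |-3.92 - (-2.62)|^3)^(1/3)
= (3.96^3 + 8.46^3 + 1.3^3)^(1/3) ≈ (62.0991 + 605.4957 + 2.197)^(1/3) = (669.7918)^(1/3) ≈ 8.7494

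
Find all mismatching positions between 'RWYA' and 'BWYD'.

Differing positions: 1, 4. Hamming distance = 2.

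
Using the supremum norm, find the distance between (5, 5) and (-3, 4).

max(|x_i - y_i|) = max(|5 - (-3)|, |5 - 4|) = max(8, 1) = 8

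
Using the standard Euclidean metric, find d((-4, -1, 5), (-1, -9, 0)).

√(Σ(x_i - y_i)²) = √((-4 - (-1))² + (-1 - (-9))² + (5 - 0)²)
= √((-3)² + 8² + 5²) = √(9 + 64 + 25) = √98 ≈ 9.8995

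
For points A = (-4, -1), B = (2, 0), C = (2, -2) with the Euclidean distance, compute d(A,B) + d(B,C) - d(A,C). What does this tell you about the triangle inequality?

d(A,B) = √(6² + 1²) = √37 ≈ 6.0828, d(B,C) = √(0² + 2²) = √4 = 2, d(A,C) = √(6² + 1²) = √37 ≈ 6.0828.
d(A,B) + d(B,C) - d(A,C) = 6.0828 + 2 - 6.0828 = 8.0828 - 6.0828 = 2. This is ≥ 0, so the triangle inequality holds for these points.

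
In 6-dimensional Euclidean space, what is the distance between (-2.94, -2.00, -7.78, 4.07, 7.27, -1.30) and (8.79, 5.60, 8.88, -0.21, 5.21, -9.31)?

√(Σ(x_i - y_i)²) = √((-2.94 - 8.79)² + (-2 - 5.6)² + (-7.78 - 8.88)² + (4.07 - (-0.21))² + (7.27 - 5.21)² + (-1.3 - (-9.31))²)
= √((-11.73)² + (-7.6)² + (-16.66)² + 4.28² + 2.06² + 8.01²) = √(137.5929 + 57.76 + 277.5556 + 18.3184 + 4.2436 + 64.1601) = √559.6306 ≈ 23.6565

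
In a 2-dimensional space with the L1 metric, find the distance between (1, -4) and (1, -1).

Σ|x_i - y_i| = |1 - 1| + |-4 - (-1)| = 0 + 3 = 3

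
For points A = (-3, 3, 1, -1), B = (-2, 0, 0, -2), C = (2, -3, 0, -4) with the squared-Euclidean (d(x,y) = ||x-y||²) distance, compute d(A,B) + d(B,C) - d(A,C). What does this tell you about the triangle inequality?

d(A,B) = 1² + 3² + 1² + 1² = 12, d(B,C) = 4² + 3² + 0² + 2² = 29, d(A,C) = 5² + 6² + 1² + 3² = 71.
d(A,B) + d(B,C) - d(A,C) = 12 + 29 - 71 = 41 - 71 = -30. This is < 0, so the triangle inequality FAILS for these points (squared-Euclidean is not a metric).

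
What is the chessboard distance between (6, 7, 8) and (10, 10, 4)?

max(|x_i - y_i|) = max(|6 - 10|, |7 - 10|, |8 - 4|) = max(4, 3, 4) = 4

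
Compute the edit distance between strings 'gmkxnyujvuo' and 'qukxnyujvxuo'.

Let D[i][j] be the edit distance between the first i characters of 'gmkxnyujvuo' and the first j characters of 'qukxnyujvxuo', with D[i][0] = i, D[0][j] = j, and D[i][j] = D[i-1][j-1] if the characters match, else 1 + min(D[i-1][j], D[i][j-1], D[i-1][j-1]). Filling the table (rows: prefixes of 'gmkxnyujvuo', columns: prefixes of 'qukxnyujvxuo'):
     ε  q  u  k  x  n  y  u  j  v  x  u  o
  ε  0  1  2  3  4  5  6  7  8  9 10 11 12
  g  1  1  2  3  4  5  6  7  8  9 10 11 12
  m  2  2  2  3  4  5  6  7  8  9 10 11 12
  k  3  3  3  2  3  4  5  6  7  8  9 10 11
  x  4  4  4  3  2  3  4  5  6  7  8  9 10
  n  5  5  5  4  3  2  3  4  5  6  7  8  9
  y  6  6  6  5  4  3  2  3  4  5  6  7  8
  u  7  7  6  6  5  4  3  2  3  4  5  6  7
  j  8  8  7  7  6  5  4  3  2  3  4  5  6
  v  9  9  8  8  7  6  5  4  3  2  3  4  5
  u 10 10  9  9  8  7  6  5  4  3  3  3  4
  o 11 11 10 10  9  8  7  6  5  4  4  4  3
The bottom-right entry gives D[11][12] = 3, so no sequence of fewer than 3 edits works. Backtracking through the table gives one optimal edit sequence (3 edits):
  gmkxnyujvuo → qmkxnyujvuo (sub g→q @1)
  qmkxnyujvuo → qukxnyujvuo (sub m→u @2)
  qukxnyujvuo → qukxnyujvxuo (ins x @10)
Edit distance = 3.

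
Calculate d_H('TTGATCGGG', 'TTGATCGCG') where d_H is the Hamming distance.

Differing positions: 8. Hamming distance = 1.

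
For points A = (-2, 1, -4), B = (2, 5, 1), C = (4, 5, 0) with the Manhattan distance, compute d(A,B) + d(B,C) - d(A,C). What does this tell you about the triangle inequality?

d(A,B) = 4 + 4 + 5 = 13, d(B,C) = 2 + 0 + 1 = 3, d(A,C) = 6 + 4 + 4 = 14.
d(A,B) + d(B,C) - d(A,C) = 13 + 3 - 14 = 16 - 14 = 2. This is ≥ 0, so the triangle inequality holds for these points.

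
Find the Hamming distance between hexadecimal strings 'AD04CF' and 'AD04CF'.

Differing positions: none. Hamming distance = 0.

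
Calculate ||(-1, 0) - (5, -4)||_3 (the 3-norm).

(Σ|x_i - y_i|^3)^(1/3) = (|-1 - 5|^3 + |0 - (-4)|^3)^(1/3)
= (6^3 + 4^3)^(1/3) = (216 + 64)^(1/3) = (280)^(1/3) ≈ 6.5421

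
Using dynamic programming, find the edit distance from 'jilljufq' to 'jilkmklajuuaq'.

Let D[i][j] be the edit distance between the first i characters of 'jilljufq' and the first j characters of 'jilkmklajuuaq', with D[i][0] = i, D[0][j] = j, and D[i][j] = D[i-1][j-1] if the characters match, else 1 + min(D[i-1][j], D[i][j-1], D[i-1][j-1]). Filling the table (rows: prefixes of 'jilljufq', columns: prefixes of 'jilkmklajuuaq'):
     ε  j  i  l  k  m  k  l  a  j  u  u  a  q
  ε  0  1  2  3  4  5  6  7  8  9 10 11 12 13
  j  1  0  1  2  3  4  5  6  7  8  9 10 11 12
  i  2  1  0  1  2  3  4  5  6  7  8  9 10 11
  l  3  2  1  0  1  2  3  4  5  6  7  8  9 10
  l  4  3  2  1  1  2  3  3  4  5  6  7  8  9
  j  5  4  3  2  2  2  3  4  4  4  5  6  7  8
  u  6  5  4  3  3  3  3  4  5  5  4  5  6  7
  f  7  6  5  4  4  4  4  4  5  6  5  5  6  7
  q  8  7  6  5  5  5  5  5  5  6  6  6  6  6
The bottom-right entry gives D[8][13] = 6, so no sequence of fewer than 6 edits works. Backtracking through the table gives one optimal edit sequence (6 edits):
  jilljufq → jilkljufq (ins k @4)
  jilkljufq → jilkmljufq (ins m @5)
  jilkmljufq → jilkmkljufq (ins k @6)
  jilkmkljufq → jilkmklajufq (ins a @8)
  jilkmklajufq → jilkmklajuufq (ins u @10)
  jilkmklajuufq → jilkmklajuuaq (sub f→a @12)
Edit distance = 6.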